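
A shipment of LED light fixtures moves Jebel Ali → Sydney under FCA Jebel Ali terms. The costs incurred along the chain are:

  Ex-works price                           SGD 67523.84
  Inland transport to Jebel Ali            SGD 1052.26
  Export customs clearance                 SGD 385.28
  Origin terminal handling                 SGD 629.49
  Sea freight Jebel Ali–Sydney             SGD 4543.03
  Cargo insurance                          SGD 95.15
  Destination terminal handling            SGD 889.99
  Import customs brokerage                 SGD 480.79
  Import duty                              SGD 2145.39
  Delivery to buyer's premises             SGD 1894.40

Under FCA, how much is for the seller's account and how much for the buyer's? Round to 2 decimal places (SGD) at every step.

Seller: SGD 68961.38; buyer: SGD 10678.24

FCA: the seller delivers export-cleared goods to the carrier; the buyer bears costs from that point.
Seller's account: goods 67523.84 + inland to port 1052.26 + export clearance 385.28 = 68961.38
Buyer's account: origin terminal 629.49 + freight 4543.03 + insurance 95.15 + destination terminal 889.99 + brokerage 480.79 + duty 2145.39 + delivery 1894.40 = 10678.24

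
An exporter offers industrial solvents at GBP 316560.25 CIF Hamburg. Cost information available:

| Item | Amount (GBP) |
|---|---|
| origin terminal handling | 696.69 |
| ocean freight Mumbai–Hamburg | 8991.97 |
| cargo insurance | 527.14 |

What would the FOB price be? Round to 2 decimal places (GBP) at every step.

Not relevant to the conversion: origin terminal — on the seller under both CIF and FOB; already in the CIF price and stays in the FOB price.
From CIF to FOB, the seller no longer bears: freight, insurance.
FOB price = 316560.25 − 8991.97 − 527.14 = 307041.14

FOB price: GBP 307041.14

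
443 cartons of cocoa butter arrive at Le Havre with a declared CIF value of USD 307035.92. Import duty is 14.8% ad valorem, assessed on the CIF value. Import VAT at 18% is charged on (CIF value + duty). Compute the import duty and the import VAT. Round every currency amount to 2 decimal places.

Import duty = 307035.92 × 14.8% = 45441.32
VAT base = CIF + duty = 307035.92 + 45441.32 = 352477.24
Import VAT = 352477.24 × 18% = 63445.90

Import duty: USD 45441.32; import VAT: USD 63445.90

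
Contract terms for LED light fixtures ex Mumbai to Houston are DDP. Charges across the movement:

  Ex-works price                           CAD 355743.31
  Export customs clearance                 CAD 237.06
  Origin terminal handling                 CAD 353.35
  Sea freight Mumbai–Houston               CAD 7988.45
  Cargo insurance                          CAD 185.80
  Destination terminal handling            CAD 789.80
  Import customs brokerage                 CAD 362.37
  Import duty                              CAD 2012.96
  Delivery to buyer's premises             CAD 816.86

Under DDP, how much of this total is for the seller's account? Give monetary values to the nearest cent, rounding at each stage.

DDP: the seller bears all costs including import duty.
Seller's account: goods 355743.31 + export clearance 237.06 + origin terminal 353.35 + freight 7988.45 + insurance 185.80 + destination terminal 789.80 + brokerage 362.37 + duty 2012.96 + delivery 816.86 = 368489.96
Buyer's account: 0.00

Seller's account: CAD 368489.96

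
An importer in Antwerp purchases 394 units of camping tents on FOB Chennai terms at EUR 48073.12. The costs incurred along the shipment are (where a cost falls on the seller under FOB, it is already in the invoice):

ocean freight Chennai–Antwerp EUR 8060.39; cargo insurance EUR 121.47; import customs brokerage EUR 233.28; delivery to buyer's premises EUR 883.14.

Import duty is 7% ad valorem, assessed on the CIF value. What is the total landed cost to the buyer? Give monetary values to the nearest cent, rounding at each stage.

Total landed cost: EUR 61309.25

FOB: the seller bears costs until goods are on board at the origin port; the buyer bears freight, insurance and all costs thereafter.
CIF value = FOB price + freight + insurance = 48073.12 + 8060.39 + 121.47 = 56254.98
Import duty = 56254.98 × 7% = 3937.85
Buyer bears: freight 8060.39 + insurance 121.47 + brokerage 233.28 + delivery 883.14 + duty 3937.85 = 13236.13
Landed cost = invoice 48073.12 + 13236.13 = 61309.25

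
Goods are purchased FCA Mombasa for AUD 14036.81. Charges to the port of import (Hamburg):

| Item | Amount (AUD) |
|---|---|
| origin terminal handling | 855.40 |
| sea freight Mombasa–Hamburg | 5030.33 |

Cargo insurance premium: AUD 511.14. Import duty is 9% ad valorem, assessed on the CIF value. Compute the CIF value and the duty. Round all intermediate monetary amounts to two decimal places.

CIF = FCA price + pre-shipment costs + freight + insurance
CIF = 14036.81 + 855.40 + 5030.33 + 511.14 = 20433.68
Import duty = 20433.68 × 9% = 1839.03

CIF value: AUD 20433.68; import duty: AUD 1839.03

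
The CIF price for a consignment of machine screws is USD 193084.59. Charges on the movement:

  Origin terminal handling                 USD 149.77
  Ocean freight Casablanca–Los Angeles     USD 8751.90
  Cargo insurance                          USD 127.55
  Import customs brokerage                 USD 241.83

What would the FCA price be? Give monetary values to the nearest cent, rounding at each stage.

Not relevant to the conversion: brokerage — on the buyer under both terms; not part of either seller's price.
From CIF to FCA, the seller no longer bears: origin terminal, freight, insurance.
FCA price = 193084.59 − 149.77 − 8751.90 − 127.55 = 184055.37

FCA price: USD 184055.37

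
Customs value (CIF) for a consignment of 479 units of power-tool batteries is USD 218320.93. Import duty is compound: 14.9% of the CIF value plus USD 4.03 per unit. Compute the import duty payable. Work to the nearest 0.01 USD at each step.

Ad valorem component: 218320.93 × 14.9% = 32529.82
Specific component: 479 × 4.03 = 1930.37
Import duty = 32529.82 + 1930.37 = 34460.19

Import duty: USD 34460.19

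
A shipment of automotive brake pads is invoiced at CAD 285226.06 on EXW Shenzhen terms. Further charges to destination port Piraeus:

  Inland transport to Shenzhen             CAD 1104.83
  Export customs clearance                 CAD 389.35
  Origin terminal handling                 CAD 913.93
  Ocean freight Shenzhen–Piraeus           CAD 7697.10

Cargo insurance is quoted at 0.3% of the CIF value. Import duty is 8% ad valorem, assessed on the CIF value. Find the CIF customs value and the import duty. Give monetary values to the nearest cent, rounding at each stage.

CIF value: CAD 296219.93; import duty: CAD 23697.59

Let C be the CIF value. C = EXW price + pre-shipment costs + freight + 0.3% × C
C − 0.3% × C = 285226.06 + 1104.83 + 389.35 + 913.93 + 7697.10
0.997 × C = 295331.27
C = 295331.27 / 0.997 = 296219.93
Insurance premium = 0.3% × 296219.93 = 888.66
Import duty = 296219.93 × 8% = 23697.59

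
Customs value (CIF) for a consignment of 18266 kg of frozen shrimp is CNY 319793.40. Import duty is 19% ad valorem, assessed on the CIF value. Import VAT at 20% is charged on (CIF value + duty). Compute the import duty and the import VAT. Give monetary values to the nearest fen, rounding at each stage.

Import duty: CNY 60760.75; import VAT: CNY 76110.83

Import duty = 319793.40 × 19% = 60760.75
VAT base = CIF + duty = 319793.40 + 60760.75 = 380554.15
Import VAT = 380554.15 × 20% = 76110.83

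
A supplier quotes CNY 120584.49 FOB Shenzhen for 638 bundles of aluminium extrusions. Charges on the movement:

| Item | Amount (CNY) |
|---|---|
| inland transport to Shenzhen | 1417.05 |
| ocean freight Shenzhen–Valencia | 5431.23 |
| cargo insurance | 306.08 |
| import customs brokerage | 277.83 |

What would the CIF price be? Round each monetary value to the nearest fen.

Not relevant to the conversion: inland to port — on the seller under both FOB and CIF; already in the FOB price and stays in the CIF price. brokerage — on the buyer under both terms; not part of either seller's price.
From FOB to CIF, the seller additionally bears: freight, insurance.
CIF price = 120584.49 + 5431.23 + 306.08 = 126321.80

CIF price: CNY 126321.80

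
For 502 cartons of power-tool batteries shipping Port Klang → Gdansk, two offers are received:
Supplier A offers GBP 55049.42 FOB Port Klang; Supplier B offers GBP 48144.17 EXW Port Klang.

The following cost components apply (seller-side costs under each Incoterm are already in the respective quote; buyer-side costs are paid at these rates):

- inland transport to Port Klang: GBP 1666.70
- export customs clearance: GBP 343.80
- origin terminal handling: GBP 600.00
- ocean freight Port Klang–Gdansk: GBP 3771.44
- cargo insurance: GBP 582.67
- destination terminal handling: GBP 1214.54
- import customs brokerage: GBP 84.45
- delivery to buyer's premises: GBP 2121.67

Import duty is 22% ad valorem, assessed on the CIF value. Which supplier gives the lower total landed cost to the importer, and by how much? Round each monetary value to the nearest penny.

Supplier A (FOB):
CIF value = FOB price + freight + insurance = 55049.42 + 3771.44 + 582.67 = 59403.53
Import duty = 59403.53 × 22% = 13068.78
Buyer bears (A): 3771.44 + 582.67 + 1214.54 + 84.45 + 2121.67 = 7774.77
Landed cost (A) = invoice 55049.42 + 7774.77 + duty 13068.78 = 75892.97
Supplier B (EXW):
CIF value = EXW price + inland to port + export clearance + origin terminal + freight + insurance = 48144.17 + 1666.70 + 343.80 + 600.00 + 3771.44 + 582.67 = 55108.78
Import duty = 55108.78 × 22% = 12123.93
Buyer bears (B): 1666.70 + 343.80 + 600.00 + 3771.44 + 582.67 + 1214.54 + 84.45 + 2121.67 = 10385.27
Landed cost (B) = invoice 48144.17 + 10385.27 + duty 12123.93 = 70653.37
Difference = |75892.97 − 70653.37| = 5239.60

Supplier B is cheaper by GBP 5239.60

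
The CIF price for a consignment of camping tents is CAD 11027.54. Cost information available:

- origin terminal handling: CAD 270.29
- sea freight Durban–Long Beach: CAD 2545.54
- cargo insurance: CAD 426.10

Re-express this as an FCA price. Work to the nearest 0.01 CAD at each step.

From CIF to FCA, the seller no longer bears: origin terminal, freight, insurance.
FCA price = 11027.54 − 270.29 − 2545.54 − 426.10 = 7785.61

FCA price: CAD 7785.61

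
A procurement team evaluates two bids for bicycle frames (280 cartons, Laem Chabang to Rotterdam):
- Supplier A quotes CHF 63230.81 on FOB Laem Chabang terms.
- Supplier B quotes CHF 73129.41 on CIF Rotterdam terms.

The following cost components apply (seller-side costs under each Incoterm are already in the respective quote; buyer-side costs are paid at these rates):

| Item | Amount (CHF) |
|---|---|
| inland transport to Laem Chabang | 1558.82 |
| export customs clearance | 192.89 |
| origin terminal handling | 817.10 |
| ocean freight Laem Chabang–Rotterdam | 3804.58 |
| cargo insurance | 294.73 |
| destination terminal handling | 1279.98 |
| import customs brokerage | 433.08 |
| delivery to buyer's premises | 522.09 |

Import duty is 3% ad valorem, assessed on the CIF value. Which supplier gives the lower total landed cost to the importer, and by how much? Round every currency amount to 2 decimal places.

Supplier A (FOB):
CIF value = FOB price + freight + insurance = 63230.81 + 3804.58 + 294.73 = 67330.12
Import duty = 67330.12 × 3% = 2019.90
Buyer bears (A): 3804.58 + 294.73 + 1279.98 + 433.08 + 522.09 = 6334.46
Landed cost (A) = invoice 63230.81 + 6334.46 + duty 2019.90 = 71585.17
Supplier B (CIF):
The CIF price already equals the CIF value: 73129.41
Import duty = 73129.41 × 3% = 2193.88
Buyer bears (B): 1279.98 + 433.08 + 522.09 = 2235.15
Landed cost (B) = invoice 73129.41 + 2235.15 + duty 2193.88 = 77558.44
Difference = |71585.17 − 77558.44| = 5973.27

Supplier A is cheaper by CHF 5973.27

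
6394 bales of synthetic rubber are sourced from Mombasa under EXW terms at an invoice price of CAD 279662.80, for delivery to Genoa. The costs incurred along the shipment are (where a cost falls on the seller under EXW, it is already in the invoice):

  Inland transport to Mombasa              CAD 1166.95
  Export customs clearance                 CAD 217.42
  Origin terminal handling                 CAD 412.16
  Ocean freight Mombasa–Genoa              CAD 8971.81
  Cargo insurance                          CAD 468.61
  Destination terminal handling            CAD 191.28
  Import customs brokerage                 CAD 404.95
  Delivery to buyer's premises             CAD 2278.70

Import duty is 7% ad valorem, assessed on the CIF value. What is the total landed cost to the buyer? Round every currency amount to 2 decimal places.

Total landed cost: CAD 314137.66

EXW: the seller makes goods available at their premises; the buyer bears all onward costs.
CIF value = EXW price + inland to port + export clearance + origin terminal + freight + insurance = 279662.80 + 1166.95 + 217.42 + 412.16 + 8971.81 + 468.61 = 290899.75
Import duty = 290899.75 × 7% = 20362.98
Buyer bears: inland to port 1166.95 + export clearance 217.42 + origin terminal 412.16 + freight 8971.81 + insurance 468.61 + destination terminal 191.28 + brokerage 404.95 + delivery 2278.70 + duty 20362.98 = 34474.86
Landed cost = invoice 279662.80 + 34474.86 = 314137.66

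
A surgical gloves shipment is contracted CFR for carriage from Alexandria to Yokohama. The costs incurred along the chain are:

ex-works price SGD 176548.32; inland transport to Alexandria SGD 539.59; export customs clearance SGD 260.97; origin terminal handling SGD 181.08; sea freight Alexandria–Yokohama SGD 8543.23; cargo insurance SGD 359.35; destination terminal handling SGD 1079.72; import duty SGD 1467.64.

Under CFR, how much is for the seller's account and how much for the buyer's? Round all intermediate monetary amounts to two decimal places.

CFR: the seller pays costs through ocean freight to the destination port, but not insurance.
Seller's account: goods 176548.32 + inland to port 539.59 + export clearance 260.97 + origin terminal 181.08 + freight 8543.23 = 186073.19
Buyer's account: insurance 359.35 + destination terminal 1079.72 + duty 1467.64 = 2906.71

Seller: SGD 186073.19; buyer: SGD 2906.71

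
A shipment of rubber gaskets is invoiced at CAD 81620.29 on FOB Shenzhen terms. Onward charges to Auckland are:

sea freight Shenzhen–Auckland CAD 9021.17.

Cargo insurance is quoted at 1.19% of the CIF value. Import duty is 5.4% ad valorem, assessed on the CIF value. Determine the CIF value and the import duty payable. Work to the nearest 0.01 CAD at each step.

Let C be the CIF value. C = FOB price + freight + 1.19% × C
C − 1.19% × C = 81620.29 + 9021.17
0.9881 × C = 90641.46
C = 90641.46 / 0.9881 = 91733.08
Insurance premium = 1.19% × 91733.08 = 1091.62
Import duty = 91733.08 × 5.4% = 4953.59

CIF value: CAD 91733.08; import duty: CAD 4953.59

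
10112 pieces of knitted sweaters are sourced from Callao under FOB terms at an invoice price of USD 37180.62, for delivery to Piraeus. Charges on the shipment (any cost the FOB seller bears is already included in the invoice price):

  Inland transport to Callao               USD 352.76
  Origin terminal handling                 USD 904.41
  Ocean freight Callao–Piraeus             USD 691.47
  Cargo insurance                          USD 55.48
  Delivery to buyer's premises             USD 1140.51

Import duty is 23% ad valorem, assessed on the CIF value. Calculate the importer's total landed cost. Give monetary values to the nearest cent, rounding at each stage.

Total landed cost: USD 47791.42

FOB: the seller bears costs until goods are on board at the origin port; the buyer bears freight, insurance and all costs thereafter.
Already in the invoice (seller's account under FOB): inland to port, origin terminal — exclude.
CIF value = FOB price + freight + insurance = 37180.62 + 691.47 + 55.48 = 37927.57
Import duty = 37927.57 × 23% = 8723.34
Buyer bears: freight 691.47 + insurance 55.48 + delivery 1140.51 + duty 8723.34 = 10610.80
Landed cost = invoice 37180.62 + 10610.80 = 47791.42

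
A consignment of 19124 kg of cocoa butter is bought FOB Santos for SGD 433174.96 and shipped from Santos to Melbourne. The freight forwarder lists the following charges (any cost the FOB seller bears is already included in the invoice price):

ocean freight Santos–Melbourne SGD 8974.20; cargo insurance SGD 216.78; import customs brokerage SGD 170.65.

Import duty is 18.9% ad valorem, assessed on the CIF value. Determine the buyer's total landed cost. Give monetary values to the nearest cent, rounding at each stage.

Total landed cost: SGD 526143.75

FOB: the seller bears costs until goods are on board at the origin port; the buyer bears freight, insurance and all costs thereafter.
CIF value = FOB price + freight + insurance = 433174.96 + 8974.20 + 216.78 = 442365.94
Import duty = 442365.94 × 18.9% = 83607.16
Buyer bears: freight 8974.20 + insurance 216.78 + brokerage 170.65 + duty 83607.16 = 92968.79
Landed cost = invoice 433174.96 + 92968.79 = 526143.75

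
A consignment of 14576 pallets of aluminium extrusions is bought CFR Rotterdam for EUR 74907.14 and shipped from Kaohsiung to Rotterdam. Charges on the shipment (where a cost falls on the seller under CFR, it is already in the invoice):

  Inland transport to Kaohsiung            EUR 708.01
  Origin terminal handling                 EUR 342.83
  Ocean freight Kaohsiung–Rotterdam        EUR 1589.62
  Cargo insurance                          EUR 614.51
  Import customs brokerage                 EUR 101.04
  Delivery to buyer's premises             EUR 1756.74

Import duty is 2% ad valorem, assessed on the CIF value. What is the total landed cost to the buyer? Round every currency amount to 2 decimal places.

CFR: the seller pays costs through ocean freight to the destination port, but not insurance.
Already in the invoice (seller's account under CFR): inland to port, origin terminal, freight — exclude.
CIF value = CFR price + insurance = 74907.14 + 614.51 = 75521.65
Import duty = 75521.65 × 2% = 1510.43
Buyer bears: insurance 614.51 + brokerage 101.04 + delivery 1756.74 + duty 1510.43 = 3982.72
Landed cost = invoice 74907.14 + 3982.72 = 78889.86

Total landed cost: EUR 78889.86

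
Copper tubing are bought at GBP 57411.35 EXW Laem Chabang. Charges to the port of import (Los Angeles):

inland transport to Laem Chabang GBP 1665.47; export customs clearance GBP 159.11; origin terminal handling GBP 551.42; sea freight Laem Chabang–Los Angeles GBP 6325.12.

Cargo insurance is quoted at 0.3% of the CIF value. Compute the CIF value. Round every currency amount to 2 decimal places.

CIF value: GBP 66311.40

Let C be the CIF value. C = EXW price + pre-shipment costs + freight + 0.3% × C
C − 0.3% × C = 57411.35 + 1665.47 + 159.11 + 551.42 + 6325.12
0.997 × C = 66112.47
C = 66112.47 / 0.997 = 66311.40
Insurance premium = 0.3% × 66311.40 = 198.93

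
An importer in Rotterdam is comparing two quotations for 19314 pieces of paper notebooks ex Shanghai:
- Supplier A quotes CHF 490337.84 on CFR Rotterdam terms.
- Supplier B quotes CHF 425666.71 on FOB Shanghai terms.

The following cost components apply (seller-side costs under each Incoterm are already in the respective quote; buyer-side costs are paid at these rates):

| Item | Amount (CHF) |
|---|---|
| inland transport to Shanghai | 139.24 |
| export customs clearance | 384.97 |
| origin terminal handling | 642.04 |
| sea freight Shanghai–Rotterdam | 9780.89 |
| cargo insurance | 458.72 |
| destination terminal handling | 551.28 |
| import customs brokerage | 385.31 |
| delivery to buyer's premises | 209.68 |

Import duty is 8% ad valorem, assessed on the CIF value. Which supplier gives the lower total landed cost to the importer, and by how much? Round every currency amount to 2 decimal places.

Supplier A (CFR):
CIF value = CFR price + insurance = 490337.84 + 458.72 = 490796.56
Import duty = 490796.56 × 8% = 39263.72
Buyer bears (A): 458.72 + 551.28 + 385.31 + 209.68 = 1604.99
Landed cost (A) = invoice 490337.84 + 1604.99 + duty 39263.72 = 531206.55
Supplier B (FOB):
CIF value = FOB price + freight + insurance = 425666.71 + 9780.89 + 458.72 = 435906.32
Import duty = 435906.32 × 8% = 34872.51
Buyer bears (B): 9780.89 + 458.72 + 551.28 + 385.31 + 209.68 = 11385.88
Landed cost (B) = invoice 425666.71 + 11385.88 + duty 34872.51 = 471925.10
Difference = |531206.55 − 471925.10| = 59281.45

Supplier B is cheaper by CHF 59281.45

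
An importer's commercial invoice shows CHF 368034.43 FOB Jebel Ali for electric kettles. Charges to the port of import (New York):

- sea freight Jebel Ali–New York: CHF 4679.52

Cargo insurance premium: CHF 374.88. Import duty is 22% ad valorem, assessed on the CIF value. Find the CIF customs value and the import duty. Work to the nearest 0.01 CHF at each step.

CIF = FOB price + freight + insurance
CIF = 368034.43 + 4679.52 + 374.88 = 373088.83
Import duty = 373088.83 × 22% = 82079.54

CIF value: CHF 373088.83; import duty: CHF 82079.54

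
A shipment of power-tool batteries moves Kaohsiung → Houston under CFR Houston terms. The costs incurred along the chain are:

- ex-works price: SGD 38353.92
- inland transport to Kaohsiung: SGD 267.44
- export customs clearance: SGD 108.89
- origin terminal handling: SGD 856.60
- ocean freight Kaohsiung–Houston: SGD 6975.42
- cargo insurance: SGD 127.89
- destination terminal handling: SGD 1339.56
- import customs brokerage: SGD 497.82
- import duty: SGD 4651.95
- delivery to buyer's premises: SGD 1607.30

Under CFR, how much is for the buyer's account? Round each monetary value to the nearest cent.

CFR: the seller pays costs through ocean freight to the destination port, but not insurance.
Seller's account: goods 38353.92 + inland to port 267.44 + export clearance 108.89 + origin terminal 856.60 + freight 6975.42 = 46562.27
Buyer's account: insurance 127.89 + destination terminal 1339.56 + brokerage 497.82 + duty 4651.95 + delivery 1607.30 = 8224.52

Buyer's account: SGD 8224.52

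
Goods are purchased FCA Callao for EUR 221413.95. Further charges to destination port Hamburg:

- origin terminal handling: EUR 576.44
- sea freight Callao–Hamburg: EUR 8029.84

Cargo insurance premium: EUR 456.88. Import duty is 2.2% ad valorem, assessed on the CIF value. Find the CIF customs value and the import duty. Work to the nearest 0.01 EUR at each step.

CIF value: EUR 230477.11; import duty: EUR 5070.50

CIF = FCA price + pre-shipment costs + freight + insurance
CIF = 221413.95 + 576.44 + 8029.84 + 456.88 = 230477.11
Import duty = 230477.11 × 2.2% = 5070.50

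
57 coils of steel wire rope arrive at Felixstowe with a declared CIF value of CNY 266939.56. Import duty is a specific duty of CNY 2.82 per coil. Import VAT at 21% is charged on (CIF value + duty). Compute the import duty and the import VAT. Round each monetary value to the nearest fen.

Import duty: CNY 160.74; import VAT: CNY 56091.06

Import duty = 57 × 2.82 = 160.74
VAT base = CIF + duty = 266939.56 + 160.74 = 267100.30
Import VAT = 267100.30 × 21% = 56091.06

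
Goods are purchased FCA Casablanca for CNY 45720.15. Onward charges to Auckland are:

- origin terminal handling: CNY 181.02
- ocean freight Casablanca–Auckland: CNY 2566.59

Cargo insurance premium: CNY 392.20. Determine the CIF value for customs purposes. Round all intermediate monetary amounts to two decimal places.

CIF value: CNY 48859.96

CIF = FCA price + pre-shipment costs + freight + insurance
CIF = 45720.15 + 181.02 + 2566.59 + 392.20 = 48859.96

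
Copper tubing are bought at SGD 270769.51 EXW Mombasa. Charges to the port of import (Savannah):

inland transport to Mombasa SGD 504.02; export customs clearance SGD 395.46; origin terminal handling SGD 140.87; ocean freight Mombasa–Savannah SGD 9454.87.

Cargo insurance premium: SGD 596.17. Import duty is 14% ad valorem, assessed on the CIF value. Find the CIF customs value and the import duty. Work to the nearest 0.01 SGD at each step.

CIF = EXW price + pre-shipment costs + freight + insurance
CIF = 270769.51 + 504.02 + 395.46 + 140.87 + 9454.87 + 596.17 = 281860.90
Import duty = 281860.90 × 14% = 39460.53

CIF value: SGD 281860.90; import duty: SGD 39460.53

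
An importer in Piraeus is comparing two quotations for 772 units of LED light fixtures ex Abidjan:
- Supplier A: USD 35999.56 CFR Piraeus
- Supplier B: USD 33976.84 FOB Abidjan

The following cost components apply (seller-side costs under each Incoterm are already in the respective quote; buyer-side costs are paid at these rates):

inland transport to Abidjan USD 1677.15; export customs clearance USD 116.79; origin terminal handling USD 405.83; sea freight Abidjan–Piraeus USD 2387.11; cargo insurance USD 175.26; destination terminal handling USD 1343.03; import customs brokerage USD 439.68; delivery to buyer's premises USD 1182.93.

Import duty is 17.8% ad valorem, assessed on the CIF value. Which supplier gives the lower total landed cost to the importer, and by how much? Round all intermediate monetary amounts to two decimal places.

Supplier A (CFR):
CIF value = CFR price + insurance = 35999.56 + 175.26 = 36174.82
Import duty = 36174.82 × 17.8% = 6439.12
Buyer bears (A): 175.26 + 1343.03 + 439.68 + 1182.93 = 3140.90
Landed cost (A) = invoice 35999.56 + 3140.90 + duty 6439.12 = 45579.58
Supplier B (FOB):
CIF value = FOB price + freight + insurance = 33976.84 + 2387.11 + 175.26 = 36539.21
Import duty = 36539.21 × 17.8% = 6503.98
Buyer bears (B): 2387.11 + 175.26 + 1343.03 + 439.68 + 1182.93 = 5528.01
Landed cost (B) = invoice 33976.84 + 5528.01 + duty 6503.98 = 46008.83
Difference = |45579.58 − 46008.83| = 429.25

Supplier A is cheaper by USD 429.25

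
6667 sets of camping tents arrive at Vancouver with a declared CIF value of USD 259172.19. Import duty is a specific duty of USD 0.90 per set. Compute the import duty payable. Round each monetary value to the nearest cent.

Import duty: USD 6000.30

Import duty = 6667 × 0.90 = 6000.30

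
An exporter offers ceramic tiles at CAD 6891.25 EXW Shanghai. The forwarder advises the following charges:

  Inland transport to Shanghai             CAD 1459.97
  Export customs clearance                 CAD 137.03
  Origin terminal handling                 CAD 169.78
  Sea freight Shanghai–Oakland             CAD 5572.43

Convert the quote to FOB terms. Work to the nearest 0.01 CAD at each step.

FOB price: CAD 8658.03

Not relevant to the conversion: freight — on the buyer under both terms; not part of either seller's price.
From EXW to FOB, the seller additionally bears: inland to port, export clearance, origin terminal.
FOB price = 6891.25 + 1459.97 + 137.03 + 169.78 = 8658.03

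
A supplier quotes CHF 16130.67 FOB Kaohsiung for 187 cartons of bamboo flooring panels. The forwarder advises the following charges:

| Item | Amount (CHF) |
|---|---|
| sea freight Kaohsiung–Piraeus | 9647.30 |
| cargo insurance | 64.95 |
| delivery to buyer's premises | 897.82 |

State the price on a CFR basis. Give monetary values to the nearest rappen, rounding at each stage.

Not relevant to the conversion: delivery, insurance — on the buyer under both terms; not part of either seller's price.
From FOB to CFR, the seller additionally bears: freight.
CFR price = 16130.67 + 9647.30 = 25777.97

CFR price: CHF 25777.97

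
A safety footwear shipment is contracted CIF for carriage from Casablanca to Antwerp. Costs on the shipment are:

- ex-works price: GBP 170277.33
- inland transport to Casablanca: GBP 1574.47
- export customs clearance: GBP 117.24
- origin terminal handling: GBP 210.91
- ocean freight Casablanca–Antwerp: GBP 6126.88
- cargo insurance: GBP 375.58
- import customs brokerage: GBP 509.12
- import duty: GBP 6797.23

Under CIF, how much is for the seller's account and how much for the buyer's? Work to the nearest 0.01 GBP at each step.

CIF: the seller pays costs through ocean freight and marine insurance to the destination port.
Seller's account: goods 170277.33 + inland to port 1574.47 + export clearance 117.24 + origin terminal 210.91 + freight 6126.88 + insurance 375.58 = 178682.41
Buyer's account: brokerage 509.12 + duty 6797.23 = 7306.35

Seller: GBP 178682.41; buyer: GBP 7306.35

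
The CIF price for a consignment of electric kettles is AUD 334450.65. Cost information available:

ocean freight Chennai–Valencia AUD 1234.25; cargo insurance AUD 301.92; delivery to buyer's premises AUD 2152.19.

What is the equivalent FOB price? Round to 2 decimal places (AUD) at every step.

FOB price: AUD 332914.48

Not relevant to the conversion: delivery — on the buyer under both terms; not part of either seller's price.
From CIF to FOB, the seller no longer bears: freight, insurance.
FOB price = 334450.65 − 1234.25 − 301.92 = 332914.48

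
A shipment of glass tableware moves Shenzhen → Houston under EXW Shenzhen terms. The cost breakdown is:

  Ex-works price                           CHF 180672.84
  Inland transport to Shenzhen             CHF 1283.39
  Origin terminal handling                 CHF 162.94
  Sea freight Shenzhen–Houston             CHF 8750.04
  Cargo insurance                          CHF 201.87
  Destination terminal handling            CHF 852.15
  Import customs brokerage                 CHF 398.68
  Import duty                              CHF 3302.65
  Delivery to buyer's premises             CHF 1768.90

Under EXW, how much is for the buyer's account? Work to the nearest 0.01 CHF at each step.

EXW: the seller makes goods available at their premises; the buyer bears all onward costs.
Seller's account: goods 180672.84 = 180672.84
Buyer's account: inland to port 1283.39 + origin terminal 162.94 + freight 8750.04 + insurance 201.87 + destination terminal 852.15 + brokerage 398.68 + duty 3302.65 + delivery 1768.90 = 16720.62

Buyer's account: CHF 16720.62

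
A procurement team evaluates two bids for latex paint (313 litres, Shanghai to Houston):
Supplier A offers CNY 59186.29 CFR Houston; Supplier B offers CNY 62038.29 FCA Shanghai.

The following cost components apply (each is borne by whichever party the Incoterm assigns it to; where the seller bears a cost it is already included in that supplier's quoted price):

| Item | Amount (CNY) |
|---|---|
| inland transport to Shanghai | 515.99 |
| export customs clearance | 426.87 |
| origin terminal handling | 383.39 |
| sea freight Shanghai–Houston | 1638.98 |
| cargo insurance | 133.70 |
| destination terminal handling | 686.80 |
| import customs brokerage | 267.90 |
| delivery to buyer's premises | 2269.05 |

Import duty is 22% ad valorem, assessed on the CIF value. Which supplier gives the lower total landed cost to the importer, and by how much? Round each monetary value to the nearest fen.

Supplier A is cheaper by CNY 5946.73

Supplier A (CFR):
CIF value = CFR price + insurance = 59186.29 + 133.70 = 59319.99
Import duty = 59319.99 × 22% = 13050.40
Buyer bears (A): 133.70 + 686.80 + 267.90 + 2269.05 = 3357.45
Landed cost (A) = invoice 59186.29 + 3357.45 + duty 13050.40 = 75594.14
Supplier B (FCA):
CIF value = FCA price + origin terminal + freight + insurance = 62038.29 + 383.39 + 1638.98 + 133.70 = 64194.36
Import duty = 64194.36 × 22% = 14122.76
Buyer bears (B): 383.39 + 1638.98 + 133.70 + 686.80 + 267.90 + 2269.05 = 5379.82
Landed cost (B) = invoice 62038.29 + 5379.82 + duty 14122.76 = 81540.87
Difference = |75594.14 − 81540.87| = 5946.73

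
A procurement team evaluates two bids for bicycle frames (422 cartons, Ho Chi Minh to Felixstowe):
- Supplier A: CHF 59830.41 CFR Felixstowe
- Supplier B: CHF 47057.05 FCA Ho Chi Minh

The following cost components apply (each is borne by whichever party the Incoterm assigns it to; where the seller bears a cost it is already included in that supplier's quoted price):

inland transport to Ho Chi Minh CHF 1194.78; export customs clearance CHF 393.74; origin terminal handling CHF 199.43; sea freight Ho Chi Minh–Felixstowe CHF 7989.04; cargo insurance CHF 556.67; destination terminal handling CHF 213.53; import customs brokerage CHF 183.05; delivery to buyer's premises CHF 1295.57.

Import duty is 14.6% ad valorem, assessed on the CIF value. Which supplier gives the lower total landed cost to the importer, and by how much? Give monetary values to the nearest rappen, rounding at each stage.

Supplier A (CFR):
CIF value = CFR price + insurance = 59830.41 + 556.67 = 60387.08
Import duty = 60387.08 × 14.6% = 8816.51
Buyer bears (A): 556.67 + 213.53 + 183.05 + 1295.57 = 2248.82
Landed cost (A) = invoice 59830.41 + 2248.82 + duty 8816.51 = 70895.74
Supplier B (FCA):
CIF value = FCA price + origin terminal + freight + insurance = 47057.05 + 199.43 + 7989.04 + 556.67 = 55802.19
Import duty = 55802.19 × 14.6% = 8147.12
Buyer bears (B): 199.43 + 7989.04 + 556.67 + 213.53 + 183.05 + 1295.57 = 10437.29
Landed cost (B) = invoice 47057.05 + 10437.29 + duty 8147.12 = 65641.46
Difference = |70895.74 − 65641.46| = 5254.28

Supplier B is cheaper by CHF 5254.28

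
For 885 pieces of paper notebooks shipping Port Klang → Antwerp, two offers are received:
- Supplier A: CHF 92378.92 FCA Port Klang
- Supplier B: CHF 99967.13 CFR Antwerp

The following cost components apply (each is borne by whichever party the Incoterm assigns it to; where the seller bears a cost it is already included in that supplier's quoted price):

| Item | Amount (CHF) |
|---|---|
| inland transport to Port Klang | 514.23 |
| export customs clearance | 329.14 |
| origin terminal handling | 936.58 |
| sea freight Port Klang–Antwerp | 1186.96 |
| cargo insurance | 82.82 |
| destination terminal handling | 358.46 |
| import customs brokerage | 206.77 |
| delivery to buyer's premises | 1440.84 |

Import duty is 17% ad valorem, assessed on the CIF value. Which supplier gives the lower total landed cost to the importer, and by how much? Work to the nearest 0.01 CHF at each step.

Supplier A (FCA):
CIF value = FCA price + origin terminal + freight + insurance = 92378.92 + 936.58 + 1186.96 + 82.82 = 94585.28
Import duty = 94585.28 × 17% = 16079.50
Buyer bears (A): 936.58 + 1186.96 + 82.82 + 358.46 + 206.77 + 1440.84 = 4212.43
Landed cost (A) = invoice 92378.92 + 4212.43 + duty 16079.50 = 112670.85
Supplier B (CFR):
CIF value = CFR price + insurance = 99967.13 + 82.82 = 100049.95
Import duty = 100049.95 × 17% = 17008.49
Buyer bears (B): 82.82 + 358.46 + 206.77 + 1440.84 = 2088.89
Landed cost (B) = invoice 99967.13 + 2088.89 + duty 17008.49 = 119064.51
Difference = |112670.85 − 119064.51| = 6393.66

Supplier A is cheaper by CHF 6393.66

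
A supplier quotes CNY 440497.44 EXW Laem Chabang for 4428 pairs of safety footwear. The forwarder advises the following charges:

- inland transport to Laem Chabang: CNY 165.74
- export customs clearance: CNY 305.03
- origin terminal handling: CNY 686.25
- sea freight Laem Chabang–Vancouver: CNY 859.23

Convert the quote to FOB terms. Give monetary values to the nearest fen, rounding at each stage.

Not relevant to the conversion: freight — on the buyer under both terms; not part of either seller's price.
From EXW to FOB, the seller additionally bears: inland to port, export clearance, origin terminal.
FOB price = 440497.44 + 165.74 + 305.03 + 686.25 = 441654.46

FOB price: CNY 441654.46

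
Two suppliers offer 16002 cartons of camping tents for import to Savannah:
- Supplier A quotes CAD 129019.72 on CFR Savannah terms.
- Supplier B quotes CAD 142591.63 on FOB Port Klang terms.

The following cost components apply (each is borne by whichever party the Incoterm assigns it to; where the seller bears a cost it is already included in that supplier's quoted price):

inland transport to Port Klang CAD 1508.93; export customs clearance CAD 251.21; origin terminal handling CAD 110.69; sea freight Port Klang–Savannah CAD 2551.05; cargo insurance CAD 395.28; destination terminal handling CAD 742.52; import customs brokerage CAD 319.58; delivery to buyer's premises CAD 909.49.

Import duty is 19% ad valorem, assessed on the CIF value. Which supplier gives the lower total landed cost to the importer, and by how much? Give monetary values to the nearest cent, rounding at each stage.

Supplier A (CFR):
CIF value = CFR price + insurance = 129019.72 + 395.28 = 129415.00
Import duty = 129415.00 × 19% = 24588.85
Buyer bears (A): 395.28 + 742.52 + 319.58 + 909.49 = 2366.87
Landed cost (A) = invoice 129019.72 + 2366.87 + duty 24588.85 = 155975.44
Supplier B (FOB):
CIF value = FOB price + freight + insurance = 142591.63 + 2551.05 + 395.28 = 145537.96
Import duty = 145537.96 × 19% = 27652.21
Buyer bears (B): 2551.05 + 395.28 + 742.52 + 319.58 + 909.49 = 4917.92
Landed cost (B) = invoice 142591.63 + 4917.92 + duty 27652.21 = 175161.76
Difference = |155975.44 − 175161.76| = 19186.32

Supplier A is cheaper by CAD 19186.32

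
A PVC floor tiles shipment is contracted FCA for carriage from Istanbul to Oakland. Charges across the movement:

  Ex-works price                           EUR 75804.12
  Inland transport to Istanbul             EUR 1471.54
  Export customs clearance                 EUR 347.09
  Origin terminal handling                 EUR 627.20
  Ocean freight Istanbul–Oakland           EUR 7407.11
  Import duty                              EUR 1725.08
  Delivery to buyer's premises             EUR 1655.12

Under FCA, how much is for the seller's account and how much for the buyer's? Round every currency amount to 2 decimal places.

FCA: the seller delivers export-cleared goods to the carrier; the buyer bears costs from that point.
Seller's account: goods 75804.12 + inland to port 1471.54 + export clearance 347.09 = 77622.75
Buyer's account: origin terminal 627.20 + freight 7407.11 + duty 1725.08 + delivery 1655.12 = 11414.51

Seller: EUR 77622.75; buyer: EUR 11414.51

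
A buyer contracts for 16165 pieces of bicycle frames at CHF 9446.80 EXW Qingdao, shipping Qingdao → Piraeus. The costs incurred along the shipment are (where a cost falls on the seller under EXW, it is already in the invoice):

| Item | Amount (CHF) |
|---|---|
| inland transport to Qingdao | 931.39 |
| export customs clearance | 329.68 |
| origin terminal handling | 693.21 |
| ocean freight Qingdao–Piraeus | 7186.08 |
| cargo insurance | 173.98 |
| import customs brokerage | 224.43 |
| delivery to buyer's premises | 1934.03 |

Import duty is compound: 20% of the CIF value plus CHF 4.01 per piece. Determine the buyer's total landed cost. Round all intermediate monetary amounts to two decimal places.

Total landed cost: CHF 89493.48

EXW: the seller makes goods available at their premises; the buyer bears all onward costs.
CIF value = EXW price + inland to port + export clearance + origin terminal + freight + insurance = 9446.80 + 931.39 + 329.68 + 693.21 + 7186.08 + 173.98 = 18761.14
Ad valorem component: 18761.14 × 20% = 3752.23
Specific component: 16165 × 4.01 = 64821.65
Import duty = 3752.23 + 64821.65 = 68573.88
Buyer bears: inland to port 931.39 + export clearance 329.68 + origin terminal 693.21 + freight 7186.08 + insurance 173.98 + brokerage 224.43 + delivery 1934.03 + duty 68573.88 = 80046.68
Landed cost = invoice 9446.80 + 80046.68 = 89493.48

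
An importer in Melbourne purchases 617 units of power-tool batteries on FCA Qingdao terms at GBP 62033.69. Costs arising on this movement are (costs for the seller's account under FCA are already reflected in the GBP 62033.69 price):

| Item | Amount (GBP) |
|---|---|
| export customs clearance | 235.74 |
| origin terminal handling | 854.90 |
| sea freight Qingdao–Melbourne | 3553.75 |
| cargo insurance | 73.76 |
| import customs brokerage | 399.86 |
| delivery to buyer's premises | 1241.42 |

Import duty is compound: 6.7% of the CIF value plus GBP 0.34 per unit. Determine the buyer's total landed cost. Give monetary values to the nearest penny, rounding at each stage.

FCA: the seller delivers export-cleared goods to the carrier; the buyer bears costs from that point.
Already in the invoice (seller's account under FCA): export clearance — exclude.
CIF value = FCA price + origin terminal + freight + insurance = 62033.69 + 854.90 + 3553.75 + 73.76 = 66516.10
Ad valorem component: 66516.10 × 6.7% = 4456.58
Specific component: 617 × 0.34 = 209.78
Import duty = 4456.58 + 209.78 = 4666.36
Buyer bears: origin terminal 854.90 + freight 3553.75 + insurance 73.76 + brokerage 399.86 + delivery 1241.42 + duty 4666.36 = 10790.05
Landed cost = invoice 62033.69 + 10790.05 = 72823.74

Total landed cost: GBP 72823.74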